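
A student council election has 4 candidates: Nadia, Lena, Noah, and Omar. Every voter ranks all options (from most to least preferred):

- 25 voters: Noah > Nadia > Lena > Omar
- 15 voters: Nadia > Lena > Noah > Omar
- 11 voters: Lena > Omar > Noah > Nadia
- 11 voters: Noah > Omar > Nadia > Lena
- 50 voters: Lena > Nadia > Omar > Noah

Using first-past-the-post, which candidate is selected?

Lena

First-place votes: Nadia 15, Lena 61, Noah 36, Omar 0.
Lena has the most first-place votes.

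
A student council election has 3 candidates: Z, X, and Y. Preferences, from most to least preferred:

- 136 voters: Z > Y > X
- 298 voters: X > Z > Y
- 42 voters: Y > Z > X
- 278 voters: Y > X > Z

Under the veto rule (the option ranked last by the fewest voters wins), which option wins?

Last-place votes: Z 278, X 178, Y 298.
X is ranked last by the fewest voters, so X wins.

X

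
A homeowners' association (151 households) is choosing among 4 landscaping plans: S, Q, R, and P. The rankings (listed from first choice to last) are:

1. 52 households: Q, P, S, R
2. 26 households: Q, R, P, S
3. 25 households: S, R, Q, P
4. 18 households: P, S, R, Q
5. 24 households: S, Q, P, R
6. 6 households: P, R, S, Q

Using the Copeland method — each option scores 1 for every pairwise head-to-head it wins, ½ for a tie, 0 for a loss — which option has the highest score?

Q

S: beats R; loses to Q and P → score 1.
Q: beats S, R, and P → score 3.
R: loses to S, Q, and P → score 0.
P: beats S and R; loses to Q → score 2.
Q has the best pairwise record.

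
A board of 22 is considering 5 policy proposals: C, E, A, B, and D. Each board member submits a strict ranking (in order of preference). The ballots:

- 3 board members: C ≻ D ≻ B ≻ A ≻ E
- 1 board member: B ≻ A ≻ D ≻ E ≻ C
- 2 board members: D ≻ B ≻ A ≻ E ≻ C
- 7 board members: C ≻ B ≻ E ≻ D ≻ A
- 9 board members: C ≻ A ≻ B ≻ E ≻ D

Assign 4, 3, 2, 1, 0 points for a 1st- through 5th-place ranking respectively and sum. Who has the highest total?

C: 3·4 + 1·0 + 2·0 + 7·4 + 9·4 = 76
E: 3·0 + 1·1 + 2·1 + 7·2 + 9·1 = 26
A: 3·1 + 1·3 + 2·2 + 7·0 + 9·3 = 37
B: 3·2 + 1·4 + 2·3 + 7·3 + 9·2 = 55
D: 3·3 + 1·2 + 2·4 + 7·1 + 9·0 = 26
C has the highest Borda score (76).

C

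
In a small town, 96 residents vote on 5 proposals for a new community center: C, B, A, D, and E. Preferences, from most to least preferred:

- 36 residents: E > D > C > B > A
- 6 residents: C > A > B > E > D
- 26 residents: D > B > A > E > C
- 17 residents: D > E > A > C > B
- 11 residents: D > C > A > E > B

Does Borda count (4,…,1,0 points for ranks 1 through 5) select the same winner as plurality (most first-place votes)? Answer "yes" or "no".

yes

Borda — scores: C 146, B 126, A 126, D 324, E 238. Winner: D.
Plurality — first-place votes: C 6, B 0, A 0, D 54, E 36. Winner: D.
The two methods agree.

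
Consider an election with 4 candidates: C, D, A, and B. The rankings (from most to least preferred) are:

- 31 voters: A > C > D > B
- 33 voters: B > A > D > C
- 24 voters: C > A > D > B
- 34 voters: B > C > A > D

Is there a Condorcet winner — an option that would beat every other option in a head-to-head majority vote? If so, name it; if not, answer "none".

B

B vs C: 67–55 for B.
B vs D: 67–55 for B.
B vs A: 67–55 for B.
B beats every other option head-to-head.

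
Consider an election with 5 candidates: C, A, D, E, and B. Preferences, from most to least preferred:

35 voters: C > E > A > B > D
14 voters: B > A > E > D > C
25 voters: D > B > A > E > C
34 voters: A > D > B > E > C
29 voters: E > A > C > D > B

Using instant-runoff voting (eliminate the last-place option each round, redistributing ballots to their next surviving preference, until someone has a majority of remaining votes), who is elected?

Round 1: C 35, A 34, D 25, E 29, B 14. Eliminate B.
Round 2: C 35, A 48, D 25, E 29. Eliminate D.
Round 3: C 35, A 73, E 29. A has a majority.

A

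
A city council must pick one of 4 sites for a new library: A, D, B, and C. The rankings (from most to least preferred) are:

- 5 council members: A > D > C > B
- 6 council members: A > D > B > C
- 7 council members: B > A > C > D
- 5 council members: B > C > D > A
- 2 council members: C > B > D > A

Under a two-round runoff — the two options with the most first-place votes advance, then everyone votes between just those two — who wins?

Round 1 first-place votes: A 11, D 0, B 12, C 2.
B and A advance.
Runoff: B is preferred to A by 14 voters; A by 11.
B wins the runoff.

B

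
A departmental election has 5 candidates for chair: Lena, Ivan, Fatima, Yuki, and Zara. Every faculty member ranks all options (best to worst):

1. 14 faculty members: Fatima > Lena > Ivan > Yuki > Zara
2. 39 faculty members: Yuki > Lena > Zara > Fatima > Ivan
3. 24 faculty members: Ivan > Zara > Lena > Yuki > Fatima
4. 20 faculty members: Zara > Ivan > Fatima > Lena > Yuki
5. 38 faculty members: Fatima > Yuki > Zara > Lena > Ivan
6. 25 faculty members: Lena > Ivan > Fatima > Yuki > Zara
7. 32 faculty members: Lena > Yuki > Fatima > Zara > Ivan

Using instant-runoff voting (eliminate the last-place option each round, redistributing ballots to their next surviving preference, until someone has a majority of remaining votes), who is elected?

Round 1: Lena 57, Ivan 24, Fatima 52, Yuki 39, Zara 20. Eliminate Zara.
Round 2: Lena 57, Ivan 44, Fatima 52, Yuki 39. Eliminate Yuki.
Round 3: Lena 96, Ivan 44, Fatima 52. Eliminate Ivan.
Round 4: Lena 120, Fatima 72. Lena has a majority.

Lena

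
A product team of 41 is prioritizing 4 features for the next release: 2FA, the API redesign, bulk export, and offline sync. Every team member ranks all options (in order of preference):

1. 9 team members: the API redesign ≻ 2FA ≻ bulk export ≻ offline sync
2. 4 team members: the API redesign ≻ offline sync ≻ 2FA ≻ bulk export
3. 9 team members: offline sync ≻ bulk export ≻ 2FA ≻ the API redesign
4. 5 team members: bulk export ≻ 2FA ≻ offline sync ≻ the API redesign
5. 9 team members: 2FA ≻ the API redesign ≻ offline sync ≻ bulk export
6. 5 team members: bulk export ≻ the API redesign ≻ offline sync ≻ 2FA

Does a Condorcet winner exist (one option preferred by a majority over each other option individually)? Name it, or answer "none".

2FA vs the API redesign: 23–18 for 2FA.
2FA vs bulk export: 22–19 for 2FA.
2FA vs offline sync: 23–18 for 2FA.
2FA beats every other option head-to-head.

2FA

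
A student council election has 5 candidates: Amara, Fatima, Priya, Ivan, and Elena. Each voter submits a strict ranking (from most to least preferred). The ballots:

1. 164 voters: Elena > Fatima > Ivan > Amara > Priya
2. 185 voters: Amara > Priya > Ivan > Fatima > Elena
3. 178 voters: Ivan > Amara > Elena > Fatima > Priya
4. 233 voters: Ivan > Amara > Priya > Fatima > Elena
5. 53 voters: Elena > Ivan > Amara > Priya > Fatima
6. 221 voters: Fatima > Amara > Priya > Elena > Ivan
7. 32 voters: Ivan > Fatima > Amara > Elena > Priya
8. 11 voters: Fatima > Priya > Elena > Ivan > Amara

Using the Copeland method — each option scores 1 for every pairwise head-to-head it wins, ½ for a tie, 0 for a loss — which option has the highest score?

Ivan

Amara: beats Fatima, Priya, and Elena; loses to Ivan → score 3.
Fatima: beats Priya and Elena; loses to Amara and Ivan → score 2.
Priya: beats Elena; loses to Amara, Fatima, and Ivan → score 1.
Ivan: beats Amara, Fatima, Priya, and Elena → score 4.
Elena: loses to Amara, Fatima, Priya, and Ivan → score 0.
Ivan has the best pairwise record.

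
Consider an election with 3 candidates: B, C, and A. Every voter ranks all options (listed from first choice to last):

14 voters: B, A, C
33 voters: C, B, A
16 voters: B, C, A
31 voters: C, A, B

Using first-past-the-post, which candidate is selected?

C

First-place votes: B 30, C 64, A 0.
C has the most first-place votes.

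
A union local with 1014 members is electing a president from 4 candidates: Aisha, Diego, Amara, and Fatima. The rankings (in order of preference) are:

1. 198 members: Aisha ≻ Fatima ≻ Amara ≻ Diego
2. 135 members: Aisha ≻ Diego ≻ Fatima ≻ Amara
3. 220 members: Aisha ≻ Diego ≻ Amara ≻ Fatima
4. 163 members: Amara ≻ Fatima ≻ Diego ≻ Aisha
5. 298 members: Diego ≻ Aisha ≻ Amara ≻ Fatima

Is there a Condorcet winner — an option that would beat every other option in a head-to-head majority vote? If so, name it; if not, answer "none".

Aisha

Aisha vs Diego: 553–461 for Aisha.
Aisha vs Amara: 851–163 for Aisha.
Aisha vs Fatima: 851–163 for Aisha.
Aisha beats every other option head-to-head.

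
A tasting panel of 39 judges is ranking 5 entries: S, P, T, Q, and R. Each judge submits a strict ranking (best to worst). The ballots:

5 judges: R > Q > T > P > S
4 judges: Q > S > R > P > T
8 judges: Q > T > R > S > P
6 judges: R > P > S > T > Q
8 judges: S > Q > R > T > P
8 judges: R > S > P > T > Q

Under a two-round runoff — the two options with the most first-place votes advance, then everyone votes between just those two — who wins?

Q

Round 1 first-place votes: S 8, P 0, T 0, Q 12, R 19.
R and Q advance.
Runoff: R is preferred to Q by 19 voters; Q by 20.
Q wins the runoff.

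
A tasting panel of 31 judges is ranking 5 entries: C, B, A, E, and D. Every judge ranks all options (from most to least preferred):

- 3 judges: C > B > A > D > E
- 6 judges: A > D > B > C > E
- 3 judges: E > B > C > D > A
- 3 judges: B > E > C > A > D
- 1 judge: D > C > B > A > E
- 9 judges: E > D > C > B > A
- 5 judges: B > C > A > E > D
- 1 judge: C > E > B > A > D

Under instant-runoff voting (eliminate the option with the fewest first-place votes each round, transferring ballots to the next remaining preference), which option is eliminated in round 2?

Round 1: C 4, B 8, A 6, E 12, D 1. Eliminate D.
Round 2: C 5, B 8, A 6, E 12. Eliminate C.

C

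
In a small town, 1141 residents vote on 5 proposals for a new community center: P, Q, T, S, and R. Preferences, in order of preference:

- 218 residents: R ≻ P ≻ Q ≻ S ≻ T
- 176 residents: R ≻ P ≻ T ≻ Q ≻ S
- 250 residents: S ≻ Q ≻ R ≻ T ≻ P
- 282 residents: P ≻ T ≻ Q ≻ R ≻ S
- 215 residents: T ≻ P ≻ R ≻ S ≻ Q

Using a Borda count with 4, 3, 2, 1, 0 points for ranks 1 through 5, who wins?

P

P: 218·3 + 176·3 + 250·0 + 282·4 + 215·3 = 2955
Q: 218·2 + 176·1 + 250·3 + 282·2 + 215·0 = 1926
T: 218·0 + 176·2 + 250·1 + 282·3 + 215·4 = 2308
S: 218·1 + 176·0 + 250·4 + 282·0 + 215·1 = 1433
R: 218·4 + 176·4 + 250·2 + 282·1 + 215·2 = 2788
P has the highest Borda score (2955).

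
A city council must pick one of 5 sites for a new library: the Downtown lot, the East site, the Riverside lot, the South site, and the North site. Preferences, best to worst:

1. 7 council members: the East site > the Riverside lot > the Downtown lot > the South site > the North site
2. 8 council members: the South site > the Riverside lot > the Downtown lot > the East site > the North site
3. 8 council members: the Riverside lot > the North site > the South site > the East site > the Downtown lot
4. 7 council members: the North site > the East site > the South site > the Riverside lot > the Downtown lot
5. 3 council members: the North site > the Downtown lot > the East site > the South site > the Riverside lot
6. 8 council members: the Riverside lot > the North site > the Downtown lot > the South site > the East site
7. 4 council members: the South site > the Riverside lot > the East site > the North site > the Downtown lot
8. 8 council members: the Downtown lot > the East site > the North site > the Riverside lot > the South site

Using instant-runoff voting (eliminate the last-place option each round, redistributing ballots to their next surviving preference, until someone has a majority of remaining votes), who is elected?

Round 1: the Downtown lot 8, the East site 7, the Riverside lot 16, the South site 12, the North site 10. Eliminate the East site.
Round 2: the Downtown lot 8, the Riverside lot 23, the South site 12, the North site 10. Eliminate the Downtown lot.
Round 3: the Riverside lot 23, the South site 12, the North site 18. Eliminate the South site.
Round 4: the Riverside lot 35, the North site 18. The Riverside lot has a majority.

the Riverside lot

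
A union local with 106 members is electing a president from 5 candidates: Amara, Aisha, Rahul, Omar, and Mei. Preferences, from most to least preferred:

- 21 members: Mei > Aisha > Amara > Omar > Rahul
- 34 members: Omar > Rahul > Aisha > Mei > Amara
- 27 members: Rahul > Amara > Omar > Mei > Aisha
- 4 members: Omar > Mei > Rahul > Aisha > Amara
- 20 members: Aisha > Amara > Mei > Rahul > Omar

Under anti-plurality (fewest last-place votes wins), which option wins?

Last-place votes: Amara 38, Aisha 27, Rahul 21, Omar 20, Mei 0.
Mei is ranked last by the fewest voters, so Mei wins.

Mei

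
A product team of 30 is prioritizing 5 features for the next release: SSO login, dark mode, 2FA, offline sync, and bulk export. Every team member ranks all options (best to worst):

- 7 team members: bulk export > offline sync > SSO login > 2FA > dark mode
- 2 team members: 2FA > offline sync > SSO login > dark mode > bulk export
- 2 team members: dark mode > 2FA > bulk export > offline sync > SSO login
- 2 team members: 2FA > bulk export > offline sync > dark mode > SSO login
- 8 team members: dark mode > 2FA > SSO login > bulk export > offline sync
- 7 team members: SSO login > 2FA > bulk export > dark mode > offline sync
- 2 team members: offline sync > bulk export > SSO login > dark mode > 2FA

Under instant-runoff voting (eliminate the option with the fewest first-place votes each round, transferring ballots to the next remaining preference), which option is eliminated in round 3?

Round 1: SSO login 7, dark mode 10, 2FA 4, offline sync 2, bulk export 7. Eliminate offline sync.
Round 2: SSO login 7, dark mode 10, 2FA 4, bulk export 9. Eliminate 2FA.
Round 3: SSO login 9, dark mode 10, bulk export 11. Eliminate SSO login.

SSO login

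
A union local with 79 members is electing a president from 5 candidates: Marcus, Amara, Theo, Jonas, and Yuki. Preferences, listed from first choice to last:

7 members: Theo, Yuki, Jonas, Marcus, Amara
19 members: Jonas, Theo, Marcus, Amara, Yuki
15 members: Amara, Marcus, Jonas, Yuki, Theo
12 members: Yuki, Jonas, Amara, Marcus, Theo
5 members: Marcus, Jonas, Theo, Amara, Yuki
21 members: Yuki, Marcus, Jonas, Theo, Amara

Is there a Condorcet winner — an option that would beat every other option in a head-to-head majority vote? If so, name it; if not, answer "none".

Yuki

Yuki vs Marcus: 40–39 for Yuki.
Yuki vs Amara: 40–39 for Yuki.
Yuki vs Theo: 48–31 for Yuki.
Yuki vs Jonas: 40–39 for Yuki.
Yuki beats every other option head-to-head.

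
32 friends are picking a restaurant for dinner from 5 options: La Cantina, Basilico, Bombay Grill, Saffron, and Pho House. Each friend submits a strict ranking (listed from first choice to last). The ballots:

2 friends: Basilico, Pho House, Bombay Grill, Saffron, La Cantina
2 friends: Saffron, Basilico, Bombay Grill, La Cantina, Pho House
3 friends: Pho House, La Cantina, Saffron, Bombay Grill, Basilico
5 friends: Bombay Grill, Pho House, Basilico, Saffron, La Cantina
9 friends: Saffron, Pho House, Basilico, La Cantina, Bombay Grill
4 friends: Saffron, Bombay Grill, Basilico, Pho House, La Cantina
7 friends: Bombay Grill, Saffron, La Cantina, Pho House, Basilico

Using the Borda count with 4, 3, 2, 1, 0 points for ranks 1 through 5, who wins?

Saffron

La Cantina: 2·0 + 2·1 + 3·3 + 5·0 + 9·1 + 4·0 + 7·2 = 34
Basilico: 2·4 + 2·3 + 3·0 + 5·2 + 9·2 + 4·2 + 7·0 = 50
Bombay Grill: 2·2 + 2·2 + 3·1 + 5·4 + 9·0 + 4·3 + 7·4 = 71
Saffron: 2·1 + 2·4 + 3·2 + 5·1 + 9·4 + 4·4 + 7·3 = 94
Pho House: 2·3 + 2·0 + 3·4 + 5·3 + 9·3 + 4·1 + 7·1 = 71
Saffron has the highest Borda score (94).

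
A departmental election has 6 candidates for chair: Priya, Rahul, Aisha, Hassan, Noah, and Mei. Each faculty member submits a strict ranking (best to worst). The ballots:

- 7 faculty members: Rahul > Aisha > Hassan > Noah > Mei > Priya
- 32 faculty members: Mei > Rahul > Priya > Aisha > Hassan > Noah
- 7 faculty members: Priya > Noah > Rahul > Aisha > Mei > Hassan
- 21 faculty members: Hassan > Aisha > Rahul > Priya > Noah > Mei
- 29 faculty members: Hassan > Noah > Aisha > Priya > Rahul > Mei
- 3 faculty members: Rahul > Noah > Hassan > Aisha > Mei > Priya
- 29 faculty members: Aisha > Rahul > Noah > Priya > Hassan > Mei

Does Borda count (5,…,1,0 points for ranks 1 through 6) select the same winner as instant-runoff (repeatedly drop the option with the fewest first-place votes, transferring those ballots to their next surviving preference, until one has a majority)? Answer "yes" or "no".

yes

Borda — scores: Priya 289, Rahul 407, Aisha 428, Hassan 341, Noah 278, Mei 177. Winner: Aisha.
Instant-runoff — R1 Priya 7, Rahul 10, Aisha 29, Hassan 50, Noah 0, Mei 32 (Noah out); R2 Priya 7, Rahul 10, Aisha 29, Hassan 50, Mei 32 (Priya out); R3 Rahul 17, Aisha 29, Hassan 50, Mei 32 (Rahul out); R4 Aisha 43, Hassan 53, Mei 32 (Mei out); R5 Aisha 75, Hassan 53 (Aisha winner). Winner: Aisha.
The two methods agree.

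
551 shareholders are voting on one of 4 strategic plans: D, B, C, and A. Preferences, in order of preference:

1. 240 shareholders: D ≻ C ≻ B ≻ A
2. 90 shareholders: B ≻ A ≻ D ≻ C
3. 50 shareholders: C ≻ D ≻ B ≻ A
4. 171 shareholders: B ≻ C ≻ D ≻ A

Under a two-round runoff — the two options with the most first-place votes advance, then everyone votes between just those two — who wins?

D

Round 1 first-place votes: D 240, B 261, C 50, A 0.
B and D advance.
Runoff: B is preferred to D by 261 voters; D by 290.
D wins the runoff.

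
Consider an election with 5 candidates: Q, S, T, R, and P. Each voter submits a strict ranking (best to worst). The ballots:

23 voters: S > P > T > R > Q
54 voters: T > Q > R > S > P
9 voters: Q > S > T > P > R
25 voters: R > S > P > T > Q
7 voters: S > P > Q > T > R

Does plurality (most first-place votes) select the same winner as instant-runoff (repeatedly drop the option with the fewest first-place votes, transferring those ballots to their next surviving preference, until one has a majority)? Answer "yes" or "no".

Plurality — first-place votes: Q 9, S 30, T 54, R 25, P 0. Winner: T.
Instant-runoff — R1 Q 9, S 30, T 54, R 25, P 0 (P out); R2 Q 9, S 30, T 54, R 25 (Q out); R3 S 39, T 54, R 25 (R out); R4 S 64, T 54 (S winner). Winner: S.
The two methods disagree.

no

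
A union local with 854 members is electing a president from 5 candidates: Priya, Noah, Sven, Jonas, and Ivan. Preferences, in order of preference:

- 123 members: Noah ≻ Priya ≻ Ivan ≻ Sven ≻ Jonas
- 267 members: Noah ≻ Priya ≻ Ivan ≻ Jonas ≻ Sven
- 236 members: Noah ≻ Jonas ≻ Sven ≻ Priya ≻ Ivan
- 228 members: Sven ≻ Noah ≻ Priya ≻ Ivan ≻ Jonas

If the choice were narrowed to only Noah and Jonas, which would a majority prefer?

Noah

Voters preferring Noah to Jonas: 854; preferring Jonas to Noah: 0.
Noah wins the head-to-head.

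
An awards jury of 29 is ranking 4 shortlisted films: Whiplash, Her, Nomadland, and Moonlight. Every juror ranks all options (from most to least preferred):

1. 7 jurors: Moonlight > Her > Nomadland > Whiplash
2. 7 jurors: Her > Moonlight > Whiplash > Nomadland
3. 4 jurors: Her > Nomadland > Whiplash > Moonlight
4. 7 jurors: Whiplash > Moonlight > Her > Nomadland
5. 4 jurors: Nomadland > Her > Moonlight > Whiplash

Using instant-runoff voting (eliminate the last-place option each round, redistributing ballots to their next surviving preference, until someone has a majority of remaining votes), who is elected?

Round 1: Whiplash 7, Her 11, Nomadland 4, Moonlight 7. Eliminate Nomadland.
Round 2: Whiplash 7, Her 15, Moonlight 7. Her has a majority.

Her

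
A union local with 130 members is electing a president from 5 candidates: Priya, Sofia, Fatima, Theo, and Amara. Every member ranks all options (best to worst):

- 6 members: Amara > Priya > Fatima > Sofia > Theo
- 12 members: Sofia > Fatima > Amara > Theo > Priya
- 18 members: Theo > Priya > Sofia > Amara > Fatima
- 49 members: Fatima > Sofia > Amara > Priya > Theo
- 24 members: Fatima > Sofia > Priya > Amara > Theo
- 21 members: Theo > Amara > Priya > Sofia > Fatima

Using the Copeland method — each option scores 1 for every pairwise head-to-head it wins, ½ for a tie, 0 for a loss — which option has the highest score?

Priya: beats Theo; loses to Sofia, Fatima, and Amara → score 1.
Sofia: beats Priya, Theo, and Amara; loses to Fatima → score 3.
Fatima: beats Priya, Sofia, Theo, and Amara → score 4.
Theo: loses to Priya, Sofia, Fatima, and Amara → score 0.
Amara: beats Priya and Theo; loses to Sofia and Fatima → score 2.
Fatima has the best pairwise record.

Fatima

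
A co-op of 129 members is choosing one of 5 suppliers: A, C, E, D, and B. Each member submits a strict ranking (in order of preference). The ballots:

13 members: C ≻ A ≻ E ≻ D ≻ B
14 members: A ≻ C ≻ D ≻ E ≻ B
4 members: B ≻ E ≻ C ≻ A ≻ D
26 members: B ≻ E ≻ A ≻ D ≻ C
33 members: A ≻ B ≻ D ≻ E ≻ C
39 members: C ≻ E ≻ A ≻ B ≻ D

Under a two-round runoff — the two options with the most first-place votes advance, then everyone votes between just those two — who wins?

A

Round 1 first-place votes: A 47, C 52, E 0, D 0, B 30.
C and A advance.
Runoff: C is preferred to A by 56 voters; A by 73.
A wins the runoff.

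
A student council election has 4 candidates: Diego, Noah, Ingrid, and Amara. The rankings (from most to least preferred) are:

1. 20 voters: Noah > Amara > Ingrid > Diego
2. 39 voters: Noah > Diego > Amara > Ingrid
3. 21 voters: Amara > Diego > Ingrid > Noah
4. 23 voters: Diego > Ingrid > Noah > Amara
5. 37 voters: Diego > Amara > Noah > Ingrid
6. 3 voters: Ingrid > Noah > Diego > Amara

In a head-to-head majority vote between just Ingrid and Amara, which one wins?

Amara

Voters preferring Ingrid to Amara: 26; preferring Amara to Ingrid: 117.
Amara wins the head-to-head.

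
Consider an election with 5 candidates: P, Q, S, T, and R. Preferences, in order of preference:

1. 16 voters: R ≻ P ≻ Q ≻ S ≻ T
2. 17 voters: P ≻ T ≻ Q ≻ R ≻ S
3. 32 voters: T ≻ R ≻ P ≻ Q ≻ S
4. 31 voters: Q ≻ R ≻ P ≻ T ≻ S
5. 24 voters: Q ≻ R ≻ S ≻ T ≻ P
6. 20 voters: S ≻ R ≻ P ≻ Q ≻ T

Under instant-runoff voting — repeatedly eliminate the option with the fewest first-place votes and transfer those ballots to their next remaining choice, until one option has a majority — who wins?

Round 1: P 17, Q 55, S 20, T 32, R 16. Eliminate R.
Round 2: P 33, Q 55, S 20, T 32. Eliminate S.
Round 3: P 53, Q 55, T 32. Eliminate T.
Round 4: P 85, Q 55. P has a majority.

P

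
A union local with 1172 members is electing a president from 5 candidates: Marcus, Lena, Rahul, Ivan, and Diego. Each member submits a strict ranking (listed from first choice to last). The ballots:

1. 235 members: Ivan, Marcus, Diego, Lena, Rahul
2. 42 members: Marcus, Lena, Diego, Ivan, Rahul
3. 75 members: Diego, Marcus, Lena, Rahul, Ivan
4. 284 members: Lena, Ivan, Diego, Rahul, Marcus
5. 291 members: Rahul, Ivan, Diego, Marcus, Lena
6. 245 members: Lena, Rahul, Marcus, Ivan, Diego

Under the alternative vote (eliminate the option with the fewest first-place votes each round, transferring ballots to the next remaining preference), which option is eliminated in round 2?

Round 1: Marcus 42, Lena 529, Rahul 291, Ivan 235, Diego 75. Eliminate Marcus.
Round 2: Lena 571, Rahul 291, Ivan 235, Diego 75. Eliminate Diego.

Diego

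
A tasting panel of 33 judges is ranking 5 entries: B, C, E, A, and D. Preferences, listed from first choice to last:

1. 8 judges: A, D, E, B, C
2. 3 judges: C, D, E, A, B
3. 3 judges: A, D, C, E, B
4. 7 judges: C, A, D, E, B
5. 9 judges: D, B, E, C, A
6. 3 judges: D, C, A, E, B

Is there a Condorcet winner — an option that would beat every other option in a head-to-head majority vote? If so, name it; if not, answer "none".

none

Checking pairwise contests:
E beats B 24–9.
B beats C 17–16.
A beats E 21–12.
C beats A 22–11.
A beats D 18–15.
Every option loses at least one head-to-head, so there is no Condorcet winner.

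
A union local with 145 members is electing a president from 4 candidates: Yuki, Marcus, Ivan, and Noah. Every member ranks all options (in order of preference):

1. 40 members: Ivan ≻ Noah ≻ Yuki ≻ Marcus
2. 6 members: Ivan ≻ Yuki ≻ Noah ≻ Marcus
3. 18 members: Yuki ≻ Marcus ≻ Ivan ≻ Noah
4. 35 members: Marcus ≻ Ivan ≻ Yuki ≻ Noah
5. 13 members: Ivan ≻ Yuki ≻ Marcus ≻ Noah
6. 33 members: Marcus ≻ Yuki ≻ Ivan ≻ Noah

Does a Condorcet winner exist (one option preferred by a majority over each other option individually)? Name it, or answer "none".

none

Checking pairwise contests:
Ivan beats Yuki 94–51.
Yuki beats Marcus 77–68.
Marcus beats Ivan 86–59.
Yuki beats Noah 105–40.
Every option loses at least one head-to-head, so there is no Condorcet winner.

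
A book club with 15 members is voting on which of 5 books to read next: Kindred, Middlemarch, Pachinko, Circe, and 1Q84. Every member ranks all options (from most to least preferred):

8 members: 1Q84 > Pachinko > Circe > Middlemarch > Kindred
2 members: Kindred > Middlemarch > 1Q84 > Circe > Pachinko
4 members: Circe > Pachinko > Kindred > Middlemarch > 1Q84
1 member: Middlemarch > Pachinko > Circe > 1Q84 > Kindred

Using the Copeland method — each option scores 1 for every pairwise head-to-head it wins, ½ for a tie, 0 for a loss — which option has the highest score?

Kindred: loses to Middlemarch, Pachinko, Circe, and 1Q84 → score 0.
Middlemarch: beats Kindred; loses to Pachinko, Circe, and 1Q84 → score 1.
Pachinko: beats Kindred, Middlemarch, and Circe; loses to 1Q84 → score 3.
Circe: beats Kindred and Middlemarch; loses to Pachinko and 1Q84 → score 2.
1Q84: beats Kindred, Middlemarch, Pachinko, and Circe → score 4.
1Q84 has the best pairwise record.

1Q84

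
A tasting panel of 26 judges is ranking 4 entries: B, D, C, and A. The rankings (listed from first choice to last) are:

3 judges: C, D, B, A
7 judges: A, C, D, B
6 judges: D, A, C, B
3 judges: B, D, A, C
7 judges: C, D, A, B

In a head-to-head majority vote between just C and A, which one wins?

A

Voters preferring C to A: 10; preferring A to C: 16.
A wins the head-to-head.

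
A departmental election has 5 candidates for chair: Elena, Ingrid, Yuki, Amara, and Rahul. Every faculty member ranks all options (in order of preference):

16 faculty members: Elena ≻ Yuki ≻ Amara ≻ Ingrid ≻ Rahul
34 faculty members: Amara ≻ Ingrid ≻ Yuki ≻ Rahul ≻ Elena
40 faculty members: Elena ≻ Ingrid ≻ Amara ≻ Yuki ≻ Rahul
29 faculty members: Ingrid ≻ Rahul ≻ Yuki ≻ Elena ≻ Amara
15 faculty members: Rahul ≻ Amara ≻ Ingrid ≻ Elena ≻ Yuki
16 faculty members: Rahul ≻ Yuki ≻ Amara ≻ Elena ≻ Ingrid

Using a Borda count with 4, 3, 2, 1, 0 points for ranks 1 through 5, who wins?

Elena: 16·4 + 34·0 + 40·4 + 29·1 + 15·1 + 16·1 = 284
Ingrid: 16·1 + 34·3 + 40·3 + 29·4 + 15·2 + 16·0 = 384
Yuki: 16·3 + 34·2 + 40·1 + 29·2 + 15·0 + 16·3 = 262
Amara: 16·2 + 34·4 + 40·2 + 29·0 + 15·3 + 16·2 = 325
Rahul: 16·0 + 34·1 + 40·0 + 29·3 + 15·4 + 16·4 = 245
Ingrid has the highest Borda score (384).

Ingrid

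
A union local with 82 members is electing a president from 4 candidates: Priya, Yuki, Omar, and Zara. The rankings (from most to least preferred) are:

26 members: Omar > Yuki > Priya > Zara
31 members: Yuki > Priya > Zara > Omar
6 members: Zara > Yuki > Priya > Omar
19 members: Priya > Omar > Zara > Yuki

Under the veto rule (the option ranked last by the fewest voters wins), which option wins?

Priya

Last-place votes: Priya 0, Yuki 19, Omar 37, Zara 26.
Priya is ranked last by the fewest voters, so Priya wins.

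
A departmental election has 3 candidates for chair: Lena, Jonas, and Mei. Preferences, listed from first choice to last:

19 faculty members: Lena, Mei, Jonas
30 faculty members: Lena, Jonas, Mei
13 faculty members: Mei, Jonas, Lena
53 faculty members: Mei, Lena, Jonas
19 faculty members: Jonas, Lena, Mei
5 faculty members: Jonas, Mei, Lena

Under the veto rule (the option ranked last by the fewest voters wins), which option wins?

Lena

Last-place votes: Lena 18, Jonas 72, Mei 49.
Lena is ranked last by the fewest voters, so Lena wins.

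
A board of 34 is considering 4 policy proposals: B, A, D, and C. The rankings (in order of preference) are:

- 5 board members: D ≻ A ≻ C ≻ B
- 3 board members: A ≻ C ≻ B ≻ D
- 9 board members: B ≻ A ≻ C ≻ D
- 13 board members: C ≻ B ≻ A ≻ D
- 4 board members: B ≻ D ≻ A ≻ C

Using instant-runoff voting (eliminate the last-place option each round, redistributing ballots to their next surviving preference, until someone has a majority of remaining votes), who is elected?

C

Round 1: B 13, A 3, D 5, C 13. Eliminate A.
Round 2: B 13, D 5, C 16. Eliminate D.
Round 3: B 13, C 21. C has a majority.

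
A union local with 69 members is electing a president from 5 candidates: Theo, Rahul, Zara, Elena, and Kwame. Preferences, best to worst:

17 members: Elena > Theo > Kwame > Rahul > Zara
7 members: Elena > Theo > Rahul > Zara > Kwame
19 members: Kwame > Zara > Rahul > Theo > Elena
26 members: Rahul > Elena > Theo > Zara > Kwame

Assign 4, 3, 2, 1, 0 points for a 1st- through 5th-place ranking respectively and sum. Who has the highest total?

Theo: 17·3 + 7·3 + 19·1 + 26·2 = 143
Rahul: 17·1 + 7·2 + 19·2 + 26·4 = 173
Zara: 17·0 + 7·1 + 19·3 + 26·1 = 90
Elena: 17·4 + 7·4 + 19·0 + 26·3 = 174
Kwame: 17·2 + 7·0 + 19·4 + 26·0 = 110
Elena has the highest Borda score (174).

Elena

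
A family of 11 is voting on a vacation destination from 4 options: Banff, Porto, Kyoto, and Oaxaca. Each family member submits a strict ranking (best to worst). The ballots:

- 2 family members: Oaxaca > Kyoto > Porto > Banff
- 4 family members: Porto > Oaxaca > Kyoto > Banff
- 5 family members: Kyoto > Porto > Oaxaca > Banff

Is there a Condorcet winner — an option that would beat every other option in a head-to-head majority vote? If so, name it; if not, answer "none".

Checking pairwise contests:
Porto beats Banff 11–0.
Kyoto beats Porto 7–4.
Oaxaca beats Kyoto 6–5.
Porto beats Oaxaca 9–2.
Every option loses at least one head-to-head, so there is no Condorcet winner.

none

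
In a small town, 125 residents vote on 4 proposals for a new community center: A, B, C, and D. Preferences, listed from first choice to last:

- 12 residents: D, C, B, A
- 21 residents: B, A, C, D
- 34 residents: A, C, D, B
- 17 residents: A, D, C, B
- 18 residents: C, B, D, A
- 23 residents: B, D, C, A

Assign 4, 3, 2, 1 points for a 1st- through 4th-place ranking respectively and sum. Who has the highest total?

C

A: 12·1 + 21·3 + 34·4 + 17·4 + 18·1 + 23·1 = 320
B: 12·2 + 21·4 + 34·1 + 17·1 + 18·3 + 23·4 = 305
C: 12·3 + 21·2 + 34·3 + 17·2 + 18·4 + 23·2 = 332
D: 12·4 + 21·1 + 34·2 + 17·3 + 18·2 + 23·3 = 293
C has the highest Borda score (332).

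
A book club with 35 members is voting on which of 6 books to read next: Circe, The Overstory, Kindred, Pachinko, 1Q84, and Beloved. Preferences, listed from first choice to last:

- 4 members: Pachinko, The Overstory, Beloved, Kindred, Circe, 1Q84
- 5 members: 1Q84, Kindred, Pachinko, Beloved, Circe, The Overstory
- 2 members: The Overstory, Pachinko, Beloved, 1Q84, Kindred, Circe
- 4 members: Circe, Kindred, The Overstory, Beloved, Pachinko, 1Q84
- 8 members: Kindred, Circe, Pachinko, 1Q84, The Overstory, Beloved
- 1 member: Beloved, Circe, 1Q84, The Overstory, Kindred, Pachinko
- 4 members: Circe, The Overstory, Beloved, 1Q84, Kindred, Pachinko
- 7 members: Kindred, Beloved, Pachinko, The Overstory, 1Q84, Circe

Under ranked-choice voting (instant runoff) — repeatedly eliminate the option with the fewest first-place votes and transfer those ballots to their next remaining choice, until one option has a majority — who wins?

Round 1: Circe 8, The Overstory 2, Kindred 15, Pachinko 4, 1Q84 5, Beloved 1. Eliminate Beloved.
Round 2: Circe 9, The Overstory 2, Kindred 15, Pachinko 4, 1Q84 5. Eliminate The Overstory.
Round 3: Circe 9, Kindred 15, Pachinko 6, 1Q84 5. Eliminate 1Q84.
Round 4: Circe 9, Kindred 20, Pachinko 6. Kindred has a majority.

Kindred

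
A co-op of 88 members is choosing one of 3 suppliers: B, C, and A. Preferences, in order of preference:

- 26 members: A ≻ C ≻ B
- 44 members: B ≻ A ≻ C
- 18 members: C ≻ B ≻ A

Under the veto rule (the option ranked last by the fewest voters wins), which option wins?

Last-place votes: B 26, C 44, A 18.
A is ranked last by the fewest voters, so A wins.

A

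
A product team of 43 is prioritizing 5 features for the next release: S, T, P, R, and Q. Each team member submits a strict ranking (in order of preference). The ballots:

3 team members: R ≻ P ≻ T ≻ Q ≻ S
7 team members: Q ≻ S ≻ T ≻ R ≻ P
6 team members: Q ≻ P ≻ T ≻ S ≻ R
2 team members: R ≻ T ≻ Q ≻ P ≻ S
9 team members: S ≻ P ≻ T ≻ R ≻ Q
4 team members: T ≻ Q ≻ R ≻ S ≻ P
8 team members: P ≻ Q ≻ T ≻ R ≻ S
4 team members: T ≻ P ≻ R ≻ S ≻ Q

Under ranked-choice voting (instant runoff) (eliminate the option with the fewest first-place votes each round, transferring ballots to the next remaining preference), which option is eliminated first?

R

Round 1: S 9, T 8, P 8, R 5, Q 13. Eliminate R.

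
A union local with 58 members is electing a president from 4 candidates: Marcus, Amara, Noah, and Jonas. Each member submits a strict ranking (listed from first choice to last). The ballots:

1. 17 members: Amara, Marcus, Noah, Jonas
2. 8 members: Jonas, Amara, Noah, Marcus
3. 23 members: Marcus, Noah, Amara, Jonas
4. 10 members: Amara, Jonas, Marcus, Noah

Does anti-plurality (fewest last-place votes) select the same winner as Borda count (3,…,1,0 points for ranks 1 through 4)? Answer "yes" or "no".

yes

Anti-plurality — last-place votes: Marcus 8, Amara 0, Noah 10, Jonas 40. Winner: Amara.
Borda — scores: Marcus 113, Amara 120, Noah 71, Jonas 44. Winner: Amara.
The two methods agree.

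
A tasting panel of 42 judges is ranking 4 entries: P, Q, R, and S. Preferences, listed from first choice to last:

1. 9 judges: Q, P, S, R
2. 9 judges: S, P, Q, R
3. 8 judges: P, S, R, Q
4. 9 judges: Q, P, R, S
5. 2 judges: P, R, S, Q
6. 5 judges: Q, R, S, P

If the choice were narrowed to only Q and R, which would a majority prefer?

Q

Voters preferring Q to R: 32; preferring R to Q: 10.
Q wins the head-to-head.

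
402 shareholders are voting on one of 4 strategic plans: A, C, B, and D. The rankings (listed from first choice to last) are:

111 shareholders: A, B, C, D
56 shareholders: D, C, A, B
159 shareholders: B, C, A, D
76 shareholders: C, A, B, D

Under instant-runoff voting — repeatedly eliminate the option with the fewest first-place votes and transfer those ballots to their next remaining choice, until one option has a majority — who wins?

B

Round 1: A 111, C 76, B 159, D 56. Eliminate D.
Round 2: A 111, C 132, B 159. Eliminate A.
Round 3: C 132, B 270. B has a majority.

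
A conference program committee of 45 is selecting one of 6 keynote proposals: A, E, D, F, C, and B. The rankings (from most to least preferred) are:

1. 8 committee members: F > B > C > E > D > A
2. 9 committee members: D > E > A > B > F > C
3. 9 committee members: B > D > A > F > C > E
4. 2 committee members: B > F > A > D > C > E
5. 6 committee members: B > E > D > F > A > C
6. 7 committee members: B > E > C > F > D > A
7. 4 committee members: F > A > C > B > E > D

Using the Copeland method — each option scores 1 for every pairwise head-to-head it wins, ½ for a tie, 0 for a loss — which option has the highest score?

A: beats C; loses to E, D, F, and B → score 1.
E: beats A and D; loses to F, C, and B → score 2.
D: beats A, F, and C; loses to E and B → score 3.
F: beats A, E, and C; loses to D and B → score 3.
C: beats E; loses to A, D, F, and B → score 1.
B: beats A, E, D, F, and C → score 5.
B has the best pairwise record.

B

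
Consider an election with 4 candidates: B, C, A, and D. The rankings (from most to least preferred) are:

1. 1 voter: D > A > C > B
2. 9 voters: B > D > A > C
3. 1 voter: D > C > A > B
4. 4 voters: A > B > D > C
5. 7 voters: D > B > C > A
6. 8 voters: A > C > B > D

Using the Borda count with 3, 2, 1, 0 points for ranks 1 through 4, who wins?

B

B: 1·0 + 9·3 + 1·0 + 4·2 + 7·2 + 8·1 = 57
C: 1·1 + 9·0 + 1·2 + 4·0 + 7·1 + 8·2 = 26
A: 1·2 + 9·1 + 1·1 + 4·3 + 7·0 + 8·3 = 48
D: 1·3 + 9·2 + 1·3 + 4·1 + 7·3 + 8·0 = 49
B has the highest Borda score (57).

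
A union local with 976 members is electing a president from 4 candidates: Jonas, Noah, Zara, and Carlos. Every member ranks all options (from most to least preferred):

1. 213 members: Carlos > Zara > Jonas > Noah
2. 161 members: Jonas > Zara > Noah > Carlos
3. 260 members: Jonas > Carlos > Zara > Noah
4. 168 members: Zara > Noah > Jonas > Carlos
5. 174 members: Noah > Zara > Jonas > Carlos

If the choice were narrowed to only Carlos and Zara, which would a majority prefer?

Zara

Voters preferring Carlos to Zara: 473; preferring Zara to Carlos: 503.
Zara wins the head-to-head.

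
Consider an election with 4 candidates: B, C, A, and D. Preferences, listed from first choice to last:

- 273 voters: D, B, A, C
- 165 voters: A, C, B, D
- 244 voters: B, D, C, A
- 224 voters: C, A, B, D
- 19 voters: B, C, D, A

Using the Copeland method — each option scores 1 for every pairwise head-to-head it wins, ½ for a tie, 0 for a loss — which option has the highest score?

B: beats C, A, and D → score 3.
C: beats A; loses to B and D → score 1.
A: loses to B, C, and D → score 0.
D: beats C and A; loses to B → score 2.
B has the best pairwise record.

B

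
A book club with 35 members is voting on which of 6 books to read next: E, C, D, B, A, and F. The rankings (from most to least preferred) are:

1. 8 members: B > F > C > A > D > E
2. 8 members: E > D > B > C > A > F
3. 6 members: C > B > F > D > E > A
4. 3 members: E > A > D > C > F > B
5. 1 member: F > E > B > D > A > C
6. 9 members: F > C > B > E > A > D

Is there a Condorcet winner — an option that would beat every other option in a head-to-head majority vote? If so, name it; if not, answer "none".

Checking pairwise contests:
C beats E 23–12.
F beats C 18–17.
E beats D 21–14.
C beats B 18–17.
E beats A 27–8.
B beats F 22–13.
Every option loses at least one head-to-head, so there is no Condorcet winner.

none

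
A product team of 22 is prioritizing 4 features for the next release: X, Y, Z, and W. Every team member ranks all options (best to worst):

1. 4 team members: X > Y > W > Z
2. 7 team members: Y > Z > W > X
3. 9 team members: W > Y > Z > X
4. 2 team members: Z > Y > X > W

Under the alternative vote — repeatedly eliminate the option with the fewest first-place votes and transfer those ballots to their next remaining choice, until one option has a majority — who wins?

Round 1: X 4, Y 7, Z 2, W 9. Eliminate Z.
Round 2: X 4, Y 9, W 9. Eliminate X.
Round 3: Y 13, W 9. Y has a majority.

Y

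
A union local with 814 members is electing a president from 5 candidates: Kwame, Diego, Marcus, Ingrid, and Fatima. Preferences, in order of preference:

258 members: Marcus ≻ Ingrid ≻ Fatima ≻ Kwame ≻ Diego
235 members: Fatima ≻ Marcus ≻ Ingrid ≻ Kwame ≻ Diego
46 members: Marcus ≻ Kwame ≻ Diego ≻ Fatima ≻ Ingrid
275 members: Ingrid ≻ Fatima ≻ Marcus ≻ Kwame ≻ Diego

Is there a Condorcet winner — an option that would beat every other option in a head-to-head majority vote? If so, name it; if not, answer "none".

Checking pairwise contests:
Marcus beats Kwame 814–0.
Kwame beats Diego 814–0.
Fatima beats Marcus 510–304.
Marcus beats Ingrid 539–275.
Ingrid beats Fatima 533–281.
Every option loses at least one head-to-head, so there is no Condorcet winner.

none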